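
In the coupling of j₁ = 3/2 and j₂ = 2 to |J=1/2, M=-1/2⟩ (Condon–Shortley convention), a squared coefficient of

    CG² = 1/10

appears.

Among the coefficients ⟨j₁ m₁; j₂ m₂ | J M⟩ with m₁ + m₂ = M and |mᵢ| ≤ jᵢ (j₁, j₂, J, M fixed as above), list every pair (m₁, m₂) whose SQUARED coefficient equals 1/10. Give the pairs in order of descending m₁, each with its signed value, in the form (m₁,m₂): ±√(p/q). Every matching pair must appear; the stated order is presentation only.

Admissible pairs with m₁+m₂ = M = -1/2: (-3/2,1), (-1/2,0), (1/2,-1), (3/2,-2)
  (m₁,m₂)=(3/2,-2): CG² = 2/5, CG = +√(2/5)
  (m₁,m₂)=(1/2,-1): CG² = 3/10, CG = −√(3/10)
  (m₁,m₂)=(-1/2,0): CG² = 1/5, CG = +√(1/5)
  (m₁,m₂)=(-3/2,1): CG² = 1/10, CG = −√(1/10)   ← matches the target
Pairs with CG² = 1/10: (-3/2,1): −√(1/10)

(-3/2,1): −√(1/10)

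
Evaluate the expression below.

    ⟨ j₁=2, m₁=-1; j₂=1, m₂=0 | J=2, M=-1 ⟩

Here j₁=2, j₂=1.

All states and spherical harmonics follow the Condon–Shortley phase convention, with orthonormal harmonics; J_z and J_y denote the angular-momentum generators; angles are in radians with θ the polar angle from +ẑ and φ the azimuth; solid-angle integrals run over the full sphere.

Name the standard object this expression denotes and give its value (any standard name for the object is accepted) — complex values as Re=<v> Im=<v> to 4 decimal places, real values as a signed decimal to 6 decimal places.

This is a Clebsch–Gordan (vector-coupling) coefficient.
triangle: 1!*3!*1!/6! = 6/720
(j±m)!: 1!*3!*1!*1!*1!*3! = 36
prefactor² = (2J+1)*Δ*N² = 3/2
  k=0: +1/(0!*1!*3!*1!*0!*0!) = 1/6
  k=1: −1/(1!*0!*2!*0!*1!*1!) = -1/2
Σ = -1/3  ⇒  CG² = 3/2*(-1/3)² = 1/6
CG = −√(1/6) = -0.408248

Clebsch–Gordan coefficient, −√(1/6) ≈ -0.408248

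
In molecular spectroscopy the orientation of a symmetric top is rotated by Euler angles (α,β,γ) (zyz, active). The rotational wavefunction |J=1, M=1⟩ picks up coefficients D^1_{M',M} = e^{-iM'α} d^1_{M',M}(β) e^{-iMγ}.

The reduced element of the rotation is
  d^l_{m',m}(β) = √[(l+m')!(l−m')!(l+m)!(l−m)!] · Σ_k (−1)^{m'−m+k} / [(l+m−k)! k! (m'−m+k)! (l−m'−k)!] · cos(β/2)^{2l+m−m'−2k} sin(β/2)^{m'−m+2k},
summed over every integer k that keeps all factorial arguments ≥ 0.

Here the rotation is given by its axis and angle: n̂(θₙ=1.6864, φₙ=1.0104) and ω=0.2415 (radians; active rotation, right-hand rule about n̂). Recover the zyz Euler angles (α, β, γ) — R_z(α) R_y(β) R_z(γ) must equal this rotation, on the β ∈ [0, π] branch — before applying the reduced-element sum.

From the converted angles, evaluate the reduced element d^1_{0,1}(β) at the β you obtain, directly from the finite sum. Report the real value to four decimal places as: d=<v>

Axis–angle → zyz. n̂ = (sinθₙcosφₙ, sinθₙsinφₙ, cosθₙ) = (+0.527974, +0.841391, -0.115346), ω = 0.2415.
R = I cosω + sinω [n̂]ₓ + (1−cosω) n̂n̂ᵀ gives
  R = [+0.979070, +0.040478, +0.199459; -0.014695, +0.991524, -0.129086; -0.202994, +0.123454, +0.971366]
β = atan2(√(R₁₃²+R₂₃²), R₃₃) = 0.239880; α = atan2(R₂₃, R₁₃) mod 2π = 5.708794; γ = atan2(R₃₂, −R₃₁) mod 2π = 0.546401
d^1_{0,1}(β=0.2399) via the finite sum:
Half-angle: c=0.992816, s=0.119653. N=√(1·1·2·1)=1.414214
The bounds max(0,m−m')=1 and min(l+m,l−m')=1 give 1 term
  k=1: (−1)^0·1.4142/(1)·0.9928^1·0.1197^1 = +0.167999
d^1_{0,1}(0.2399) = +0.167999

d=0.1680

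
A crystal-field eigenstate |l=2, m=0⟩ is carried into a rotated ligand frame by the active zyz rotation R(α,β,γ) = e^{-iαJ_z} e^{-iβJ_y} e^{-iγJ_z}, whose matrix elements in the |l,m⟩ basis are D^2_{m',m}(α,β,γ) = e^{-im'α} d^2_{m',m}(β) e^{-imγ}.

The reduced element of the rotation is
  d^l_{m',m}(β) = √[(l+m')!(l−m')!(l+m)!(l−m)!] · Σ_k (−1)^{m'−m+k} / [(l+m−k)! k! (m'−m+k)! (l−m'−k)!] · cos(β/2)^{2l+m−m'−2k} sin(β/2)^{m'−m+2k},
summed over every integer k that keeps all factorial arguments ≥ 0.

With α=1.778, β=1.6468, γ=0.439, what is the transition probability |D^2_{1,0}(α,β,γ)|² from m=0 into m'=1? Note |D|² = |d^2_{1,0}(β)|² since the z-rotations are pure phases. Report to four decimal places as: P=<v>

First d^2_{1,0}(β=1.6468), then the phase factors e^{-i(1)α} and e^{-i(0)γ}:
Half-angle: c=0.679731, s=0.733461. N=√(6·1·2·2)=4.898979
Admissible k: 0..1 (factorial args all ≥0)
  k=0: (−1)^1·4.8990/(2)·0.6797^3·0.7335^1 = -0.564241
  k=1: (−1)^2·4.8990/(2)·0.6797^1·0.7335^3 = +0.656968
d^2_{1,0}(1.6468) = -0.564241 +0.656968 = +0.092727
|D^2_{1,0}|² = |d^2_{1,0}(β)|² = (+0.092727)² = 0.008598 (the z-rotation phases have unit modulus)

P=0.0086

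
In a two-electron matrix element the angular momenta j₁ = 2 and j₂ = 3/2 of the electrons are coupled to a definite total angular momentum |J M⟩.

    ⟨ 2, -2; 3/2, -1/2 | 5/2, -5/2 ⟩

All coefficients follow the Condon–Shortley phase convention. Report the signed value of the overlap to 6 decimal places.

√[6·1!3!2!/7! · 0!4!1!2!0!5!] = √(576/7)
  +(−1)^1/∏(1,0,3,0,0,2)! = -1/12  (running -1/12)
⟨..|..⟩ = √(576/7)·(-1/12) = -0.755929

-0.755929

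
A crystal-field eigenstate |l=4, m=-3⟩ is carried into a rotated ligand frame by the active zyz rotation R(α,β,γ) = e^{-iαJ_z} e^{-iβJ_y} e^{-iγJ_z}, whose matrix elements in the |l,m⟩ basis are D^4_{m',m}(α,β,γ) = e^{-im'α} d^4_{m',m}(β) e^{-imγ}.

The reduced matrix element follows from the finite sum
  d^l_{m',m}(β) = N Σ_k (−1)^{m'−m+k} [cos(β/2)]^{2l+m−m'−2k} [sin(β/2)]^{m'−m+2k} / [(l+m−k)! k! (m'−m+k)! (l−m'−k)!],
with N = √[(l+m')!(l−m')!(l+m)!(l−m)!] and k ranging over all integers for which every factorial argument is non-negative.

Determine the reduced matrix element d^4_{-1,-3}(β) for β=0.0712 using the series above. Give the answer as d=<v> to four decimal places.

d=0.0100

d^4_{-1,-3}(β=0.0712) via the finite sum:
Half-angle: c=0.999366, s=0.035592. N=√(6·120·1·5040)=1904.940944
k∈{0,1} keeps every argument non-negative
  k=0: (−1)^2·1904.9409/(240)·0.9994^6·0.0356^2 = +0.010017
  k=1: (−1)^3·1904.9409/(144)·0.9994^4·0.0356^4 = -0.000021
d^4_{-1,-3}(0.0712) = +0.010017 -0.000021 = +0.009996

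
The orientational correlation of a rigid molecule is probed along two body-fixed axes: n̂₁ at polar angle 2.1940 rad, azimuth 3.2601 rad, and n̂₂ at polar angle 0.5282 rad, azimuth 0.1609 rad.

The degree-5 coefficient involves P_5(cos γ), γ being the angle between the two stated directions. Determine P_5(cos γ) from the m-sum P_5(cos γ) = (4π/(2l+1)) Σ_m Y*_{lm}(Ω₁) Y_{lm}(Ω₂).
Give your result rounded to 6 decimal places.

-0.048264

Expand P_5 via completeness: Σ_{m} conj(Y_{5,m}) at Ω₁ times Y_{5,m} at Ω₂ —
  m=-5: (-0.135921-0.091507i) × (+0.010465-0.010873i) = -0.002417+0.000520i  (running Σ = -0.002417+0.000520i)
  m=-4: (-0.331359-0.170002i) × (+0.065422-0.049076i) = -0.030021+0.005140i  (running Σ = -0.032438+0.005660i)
  m=-3: (-0.358690-0.133181i) × (+0.224128-0.117454i) = -0.096035+0.012280i  (running Σ = -0.128474+0.017940i)
  m=-2: (-0.013887-0.003355i) × (+0.436664-0.145579i) = -0.006552+0.000557i  (running Σ = -0.135026+0.018497i)
  m=-1: (+0.344042+0.040964i) × (+0.357365-0.058001i) = +0.125325-0.005316i  (running Σ = -0.009701+0.013181i)
  m=0: (+0.104735-0.000000i) × (-0.218123+0.000000i) = -0.022845+0.000000i  (running Σ = -0.032547+0.013181i)
  m=1: (-0.344042+0.040964i) × (-0.357365-0.058001i) = +0.125325+0.005316i  (running Σ = +0.092778+0.018497i)
  m=2: (-0.013887+0.003355i) × (+0.436664+0.145579i) = -0.006552-0.000557i  (running Σ = +0.086226+0.017940i)
  m=3: (+0.358690-0.133181i) × (-0.224128-0.117454i) = -0.096035-0.012280i  (running Σ = -0.009810+0.005660i)
  m=4: (-0.331359+0.170002i) × (+0.065422+0.049076i) = -0.030021-0.005140i  (running Σ = -0.039831+0.000520i)
  m=5: (+0.135921-0.091507i) × (-0.010465-0.010873i) = -0.002417-0.000520i  (running Σ = -0.042248+0.000000i)
Accumulated sum -0.042248+0.000000i; after 4π/(2l+1) scaling, -0.048264+0.000000i ⇒ P_5 = -0.048264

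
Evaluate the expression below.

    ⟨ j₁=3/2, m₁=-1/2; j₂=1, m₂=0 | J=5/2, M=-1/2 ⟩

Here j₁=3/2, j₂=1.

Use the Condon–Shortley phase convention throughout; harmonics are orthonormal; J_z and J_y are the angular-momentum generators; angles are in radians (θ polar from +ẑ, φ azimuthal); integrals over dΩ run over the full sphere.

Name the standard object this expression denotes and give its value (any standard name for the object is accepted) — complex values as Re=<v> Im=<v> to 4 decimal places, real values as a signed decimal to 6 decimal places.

This is a Clebsch–Gordan (vector-coupling) coefficient.
j₁+j₂−J=0  J+j₁−j₂=3  J−j₁+j₂=2  j₁+j₂+J+1=6
(j₁±m₁, j₂±m₂, J±M) = (1,2,1,1,2,3)
P² = 12/5
sum k=0..0:
  [0] +1/2 = 1/2
S = 1/2
C² = P²·S² = 3/5 ; C = +0.774597

Clebsch–Gordan coefficient, +√(3/5) ≈ +0.774597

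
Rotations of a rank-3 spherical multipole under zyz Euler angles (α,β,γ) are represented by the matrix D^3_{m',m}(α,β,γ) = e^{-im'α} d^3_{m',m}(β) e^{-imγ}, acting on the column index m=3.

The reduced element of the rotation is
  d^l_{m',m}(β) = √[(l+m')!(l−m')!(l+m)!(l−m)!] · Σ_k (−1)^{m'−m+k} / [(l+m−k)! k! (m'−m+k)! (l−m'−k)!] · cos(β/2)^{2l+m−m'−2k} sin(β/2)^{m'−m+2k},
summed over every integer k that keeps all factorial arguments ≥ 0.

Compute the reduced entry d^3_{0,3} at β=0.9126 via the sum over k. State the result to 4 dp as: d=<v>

d=0.2768

d^3_{0,3}(β=0.9126) via the finite sum:
With c≡cos(β/2)=0.897689 and s≡sin(β/2)=0.440630, N=[6·6·720·1]^{1/2}=160.996894
k: max(0,(3)−(0))=3 … min(3+(3),3−(0))=3
  k=3: (−1)^0·160.9969/(36)·0.8977^3·0.4406^3 = +0.276767
d^3_{0,3}(0.9126) = +0.276767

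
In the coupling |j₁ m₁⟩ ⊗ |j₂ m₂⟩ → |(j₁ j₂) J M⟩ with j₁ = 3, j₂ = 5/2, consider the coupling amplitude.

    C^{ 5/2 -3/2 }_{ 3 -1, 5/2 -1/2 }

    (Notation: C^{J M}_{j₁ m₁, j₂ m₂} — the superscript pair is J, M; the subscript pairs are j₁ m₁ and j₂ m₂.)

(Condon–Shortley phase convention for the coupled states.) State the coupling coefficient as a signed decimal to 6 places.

√[6·3!3!2!/9! · 2!4!2!3!1!4!] = √(576/35)
  +(−1)^1/∏(1,2,3,1,0,1)! = -1/12  (running -1/12)
  +(−1)^2/∏(2,1,2,0,1,2)! = 1/8  (running 1/24)
⟨..|..⟩ = √(576/35)·(1/24) = +0.169031

+0.169031  (= +√(1/35))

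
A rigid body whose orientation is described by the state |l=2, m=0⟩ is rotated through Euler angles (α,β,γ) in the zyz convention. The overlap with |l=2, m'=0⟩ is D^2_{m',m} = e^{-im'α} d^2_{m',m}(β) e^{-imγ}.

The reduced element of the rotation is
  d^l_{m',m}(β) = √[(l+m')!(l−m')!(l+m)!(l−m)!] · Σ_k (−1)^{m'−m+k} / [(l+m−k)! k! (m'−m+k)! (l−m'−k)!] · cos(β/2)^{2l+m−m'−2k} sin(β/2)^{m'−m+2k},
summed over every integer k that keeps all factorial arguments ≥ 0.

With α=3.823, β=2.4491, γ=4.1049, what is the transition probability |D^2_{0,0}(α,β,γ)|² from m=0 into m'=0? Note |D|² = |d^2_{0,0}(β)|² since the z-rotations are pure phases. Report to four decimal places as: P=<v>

P=0.1510

D^2_{0,0}(3.8230,2.4491,4.1049) = e^{-i·0·3.8230}·d^2_{0,0}(2.4491)·e^{-i·0·4.1049}. Compute d first:
Half-angle: c=0.339369, s=0.940653. N=√(2·2·2·2)=4.000000
k: max(0,(0)−(0))=0 … min(2+(0),2−(0))=2
  k=0: (−1)^0·4.0000/(4)·0.3394^4·0.9407^0 = +0.013264
  k=1: (−1)^1·4.0000/(1)·0.3394^2·0.9407^2 = -0.407628
  k=2: (−1)^2·4.0000/(4)·0.3394^0·0.9407^4 = +0.782921
d^2_{0,0}(2.4491) = +0.013264 -0.407628 +0.782921 = +0.388558
|D^2_{0,0}|² = |d^2_{0,0}(β)|² = (+0.388558)² = 0.150977 (the z-rotation phases have unit modulus)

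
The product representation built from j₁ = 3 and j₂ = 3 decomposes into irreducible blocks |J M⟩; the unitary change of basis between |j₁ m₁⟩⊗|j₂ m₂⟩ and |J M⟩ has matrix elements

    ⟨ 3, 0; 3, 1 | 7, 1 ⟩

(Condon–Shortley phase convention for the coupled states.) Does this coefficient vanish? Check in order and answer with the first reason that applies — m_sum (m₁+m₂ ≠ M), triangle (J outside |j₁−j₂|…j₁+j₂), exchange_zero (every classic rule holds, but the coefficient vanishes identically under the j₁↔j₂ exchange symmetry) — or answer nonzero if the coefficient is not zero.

m-sum: m₁+m₂ = 0+1 = 1, M = 1  ✓
triangle: need |j₁−j₂| ≤ J ≤ j₁+j₂, i.e. J ∈ [0, 6]; J = 7 is outside ✗ ⇒ coefficient is 0

triangle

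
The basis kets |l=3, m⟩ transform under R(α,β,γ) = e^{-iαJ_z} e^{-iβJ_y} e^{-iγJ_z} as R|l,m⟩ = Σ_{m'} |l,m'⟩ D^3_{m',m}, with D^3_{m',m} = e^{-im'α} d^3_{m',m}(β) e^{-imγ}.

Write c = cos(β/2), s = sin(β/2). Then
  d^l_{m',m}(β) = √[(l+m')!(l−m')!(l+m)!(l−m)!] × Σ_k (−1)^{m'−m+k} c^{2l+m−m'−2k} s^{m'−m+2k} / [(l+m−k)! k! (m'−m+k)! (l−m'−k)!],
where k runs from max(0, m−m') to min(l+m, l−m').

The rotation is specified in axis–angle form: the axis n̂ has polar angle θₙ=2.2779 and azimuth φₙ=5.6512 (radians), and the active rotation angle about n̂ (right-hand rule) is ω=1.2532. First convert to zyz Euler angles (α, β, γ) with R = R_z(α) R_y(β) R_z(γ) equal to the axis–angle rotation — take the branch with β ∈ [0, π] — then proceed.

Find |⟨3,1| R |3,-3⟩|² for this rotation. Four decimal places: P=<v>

P=0.0150

Axis–angle → zyz. n̂ = (sinθₙcosφₙ, sinθₙsinφₙ, cosθₙ) = (+0.613410, -0.449114, -0.649635), ω = 1.2532.
R = I cosω + sinω [n̂]ₓ + (1−cosω) n̂n̂ᵀ gives
  R = [+0.571052, +0.427686, -0.700703; -0.806605, +0.450999, -0.382084; +0.152604, +0.783380, +0.602517]
β = atan2(√(R₁₃²+R₂₃²), R₃₃) = 0.924145; α = atan2(R₂₃, R₁₃) mod 2π = 3.640811; γ = atan2(R₃₂, −R₃₁) mod 2π = 1.763189
Split into d^3_{1,-3}(β=0.9241) × two z-phases.
Half-angle: c=0.895131, s=0.445804. N=√(24·2·1·720)=185.903201
k∈{0} keeps every argument non-negative
  k=0: (−1)^4·185.9032/(48)·0.8951^2·0.4458^4 = +0.122573
d^3_{1,-3}(0.9241) = +0.122573
|D^3_{1,-3}|² = |d^3_{1,-3}(β)|² = (+0.122573)² = 0.015024 (the z-rotation phases have unit modulus)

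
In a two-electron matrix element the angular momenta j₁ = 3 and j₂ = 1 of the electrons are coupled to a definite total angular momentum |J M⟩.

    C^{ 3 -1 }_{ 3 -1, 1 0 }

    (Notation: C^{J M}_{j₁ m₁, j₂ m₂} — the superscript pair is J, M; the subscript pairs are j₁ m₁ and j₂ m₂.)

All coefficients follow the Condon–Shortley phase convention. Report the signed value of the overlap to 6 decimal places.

−√(1/12) = -0.288675

√[7·1!5!1!/8! · 2!4!1!1!2!4!] = √(48)
  +(−1)^0/∏(0,1,4,1,1,0)! = 1/24  (running 1/24)
  +(−1)^1/∏(1,0,3,0,2,1)! = -1/12  (running -1/24)
⟨..|..⟩ = √(48)·(-1/24) = -0.288675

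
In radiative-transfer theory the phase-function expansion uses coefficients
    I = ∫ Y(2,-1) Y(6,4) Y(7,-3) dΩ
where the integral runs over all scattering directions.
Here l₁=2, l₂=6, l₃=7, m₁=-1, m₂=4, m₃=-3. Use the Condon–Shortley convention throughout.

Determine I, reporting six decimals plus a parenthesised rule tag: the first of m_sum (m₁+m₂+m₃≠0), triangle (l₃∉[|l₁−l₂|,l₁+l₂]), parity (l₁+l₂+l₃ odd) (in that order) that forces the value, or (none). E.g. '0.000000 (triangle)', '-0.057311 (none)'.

L=15 odd ⇒ parity kills the (l;000) factor ⇒ I = 0

0.000000 (parity)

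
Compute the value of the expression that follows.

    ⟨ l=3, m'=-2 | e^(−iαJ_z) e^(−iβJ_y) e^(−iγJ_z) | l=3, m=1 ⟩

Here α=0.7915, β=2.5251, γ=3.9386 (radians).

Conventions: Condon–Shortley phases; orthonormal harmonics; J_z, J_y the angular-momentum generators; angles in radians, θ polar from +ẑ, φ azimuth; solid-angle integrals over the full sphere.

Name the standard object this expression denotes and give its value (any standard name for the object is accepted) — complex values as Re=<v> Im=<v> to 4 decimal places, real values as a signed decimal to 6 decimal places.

Wigner D-matrix element, Re=0.4246 Im=0.4251

This is a Wigner D-matrix element — the rotation-matrix element ⟨l m'| R(α,β,γ) |l m⟩ in the angular-momentum basis.
First d^3_{-2,1}(β=2.5251), then the phase factors e^{-i(-2)α} and e^{-i(1)γ}:
Half-angle: c=0.303388, s=0.952867. N=√(1·120·24·2)=75.894664
The bounds max(0,m−m')=3 and min(l+m,l−m')=4 give 2 terms
  k=3: (−1)^0·75.8947/(12)·0.3034^3·0.9529^3 = +0.152800
  k=4: (−1)^1·75.8947/(24)·0.3034^1·0.9529^5 = -0.753633
d^3_{-2,1}(2.5251) = +0.152800 -0.753633 = -0.600834
D = (-0.012203+0.999926i)·(-0.600834)·(-0.698850+0.715268i) = +0.424601+0.425106i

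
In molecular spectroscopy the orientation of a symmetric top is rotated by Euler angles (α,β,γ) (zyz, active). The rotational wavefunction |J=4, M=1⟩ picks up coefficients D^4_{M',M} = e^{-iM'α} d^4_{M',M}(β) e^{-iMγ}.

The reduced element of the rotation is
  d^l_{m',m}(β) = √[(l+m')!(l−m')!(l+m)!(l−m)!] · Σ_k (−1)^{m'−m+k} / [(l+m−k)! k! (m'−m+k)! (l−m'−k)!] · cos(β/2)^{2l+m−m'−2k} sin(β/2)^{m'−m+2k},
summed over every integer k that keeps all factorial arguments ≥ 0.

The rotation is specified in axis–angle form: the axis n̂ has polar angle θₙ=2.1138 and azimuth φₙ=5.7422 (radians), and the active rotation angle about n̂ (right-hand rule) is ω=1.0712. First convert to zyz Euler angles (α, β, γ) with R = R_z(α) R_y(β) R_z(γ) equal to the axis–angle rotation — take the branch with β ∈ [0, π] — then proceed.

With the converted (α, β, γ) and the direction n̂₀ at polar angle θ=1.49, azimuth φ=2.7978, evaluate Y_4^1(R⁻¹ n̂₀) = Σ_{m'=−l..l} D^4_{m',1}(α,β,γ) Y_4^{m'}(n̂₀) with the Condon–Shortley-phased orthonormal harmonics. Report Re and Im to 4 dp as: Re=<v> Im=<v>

Re=-0.3174 Im=-0.0038

Axis–angle → zyz. n̂ = (sinθₙcosφₙ, sinθₙsinφₙ, cosθₙ) = (+0.733902, -0.440906, -0.516710), ω = 1.0712.
R = I cosω + sinω [n̂]ₓ + (1−cosω) n̂n̂ᵀ gives
  R = [+0.759650, +0.284992, -0.584561; -0.622119, +0.580339, -0.525523; +0.189473, +0.762880, +0.618154]
β = atan2(√(R₁₃²+R₂₃²), R₃₃) = 0.904405; α = atan2(R₂₃, R₁₃) mod 2π = 3.873858; γ = atan2(R₃₂, −R₃₁) mod 2π = 1.814236
Need the full column D^4_{m',1} for m'=−4..4 at α=3.8739, β=0.9044, γ=1.8142.
cos(β/2)=0.899487, sin(β/2)=0.436948
d^4_{-4,1}: single k=5 term ⇒ +0.086741;  D = +0.038195+0.077879i
d^4_{-3,1}: k∈[4..5] ⇒ +0.315657 -0.044693 = +0.270965;  D = -0.251377-0.101150i
d^4_{-2,1}: k∈[3..5] ⇒ +0.694668 -0.245888 +0.011605 = +0.460385;  D = +0.432519-0.157737i
d^4_{-1,1}: k∈[2..5] ⇒ +1.011179 -0.715844 +0.084461 -0.001329 = +0.378468;  D = -0.177724+0.334143i
d^4_{0,1}: k∈[1..4] ⇒ +0.930912 -1.318040 +0.311027 -0.012233 = -0.088334;  D = +0.021292+0.085730i
d^4_{1,1}: k∈[0..3] ⇒ +0.428508 -1.516768 +0.715844 -0.056307 = -0.428724;  D = -0.355025-0.240336i
d^4_{2,1}: k∈[0..2] ⇒ -0.883140 +1.042002 -0.163925 = -0.005063;  D = +0.005016-0.000692i
d^4_{3,1}: k∈[0..1] ⇒ +0.802598 -0.315657 = +0.486941;  D = +0.314201-0.372007i
d^4_{4,1}: single k=0 term ⇒ -0.367584;  D = -0.011360-0.367408i
Y_4^{m'}(θ=1.49,φ=2.7978) and Σ D·Y over m':
  (+0.0382+0.0779i)·(+0.0849+0.4285i)  (-0.2514-0.1012i)·(-0.0514-0.0858i)  (+0.4325-0.1577i)·(-0.2451-0.2013i)  (-0.1777+0.3341i)·(+0.1059+0.0379i)  (+0.0213+0.0857i)·(+0.2968+0.0000i)  (-0.3550-0.2403i)·(-0.1059+0.0379i)  (+0.0050-0.0007i)·(-0.2451+0.2013i)  (+0.3142-0.3720i)·(+0.0514-0.0858i)  (-0.0114-0.3674i)·(+0.0849-0.4285i)
Y_4^1(R⁻¹ n̂) = -0.317388-0.003815i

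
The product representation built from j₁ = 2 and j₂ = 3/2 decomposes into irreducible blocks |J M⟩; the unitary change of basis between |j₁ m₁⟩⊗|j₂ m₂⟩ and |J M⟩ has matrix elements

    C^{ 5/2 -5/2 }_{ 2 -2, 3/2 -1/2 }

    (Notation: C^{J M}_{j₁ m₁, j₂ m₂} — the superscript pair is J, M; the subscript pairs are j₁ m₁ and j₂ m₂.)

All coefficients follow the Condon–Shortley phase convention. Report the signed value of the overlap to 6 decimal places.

−√(4/7) ≈ -0.755929

√[6·1!3!2!/7! · 0!4!1!2!0!5!] = √(576/7)
  +(−1)^1/∏(1,0,3,0,0,2)! = -1/12  (running -1/12)
⟨..|..⟩ = √(576/7)·(-1/12) = -0.755929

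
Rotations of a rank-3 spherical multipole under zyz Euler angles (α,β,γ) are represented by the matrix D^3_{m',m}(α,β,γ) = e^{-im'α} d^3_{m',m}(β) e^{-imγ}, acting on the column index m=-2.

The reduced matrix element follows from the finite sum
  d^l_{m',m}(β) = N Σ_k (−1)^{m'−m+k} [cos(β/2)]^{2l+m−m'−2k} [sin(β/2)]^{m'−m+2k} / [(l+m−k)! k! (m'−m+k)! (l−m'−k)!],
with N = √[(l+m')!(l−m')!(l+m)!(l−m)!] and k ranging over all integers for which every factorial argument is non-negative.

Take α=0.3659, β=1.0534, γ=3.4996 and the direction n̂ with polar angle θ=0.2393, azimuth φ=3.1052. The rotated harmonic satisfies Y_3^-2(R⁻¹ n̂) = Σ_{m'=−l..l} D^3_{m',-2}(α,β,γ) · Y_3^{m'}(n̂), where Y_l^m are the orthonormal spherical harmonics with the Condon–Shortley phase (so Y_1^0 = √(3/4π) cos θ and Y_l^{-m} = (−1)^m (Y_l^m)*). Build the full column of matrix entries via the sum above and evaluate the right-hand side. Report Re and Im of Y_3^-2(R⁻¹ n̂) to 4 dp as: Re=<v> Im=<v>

Need the full column D^3_{m',-2} for m'=−3..3 at α=0.3659, β=1.0534, γ=3.4996.
cos(β/2)=0.864471, sin(β/2)=0.502683
d^3_{-3,-2}: single k=1 term ⇒ +0.594458;  D = -0.142989+0.577005i
d^3_{-2,-2}: k∈[0..1] ⇒ +0.417351 -0.705602 = -0.288251;  D = -0.035360-0.286074i
d^3_{-1,-2}: k∈[0..1] ⇒ -0.767442 +0.518996 = -0.248446;  D = -0.116680-0.219343i
d^3_{0,-2}: k∈[0..1] ⇒ +0.772949 -0.261360 = +0.511589;  D = +0.385957+0.335798i
d^3_{1,-2}: k∈[0..1] ⇒ -0.518996 +0.087745 = -0.431251;  D = -0.405089-0.147922i
d^3_{2,-2}: k∈[0..1] ⇒ +0.238588 -0.016135 = +0.222453;  D = +0.222425-0.003511i
d^3_{3,-2}: single k=0 term ⇒ -0.067967;  D = -0.063076+0.025317i
Y_3^{m'}(θ=0.2393,φ=3.1052) and Σ D·Y over m':
  (-0.1430+0.5770i)·(-0.0055-0.0006i)  (-0.0354-0.2861i)·(+0.0556+0.0041i)  (-0.1167-0.2193i)·(-0.2847-0.0104i)  (+0.3860+0.3358i)·(+0.6232+0.0000i)  (-0.4051-0.1479i)·(+0.2847-0.0104i)  (+0.2224-0.0035i)·(+0.0556-0.0041i)  (-0.0631+0.0253i)·(+0.0055-0.0006i)
Y_3^-2(R⁻¹ n̂) = +0.166989+0.214949i

Re=0.1670 Im=0.2149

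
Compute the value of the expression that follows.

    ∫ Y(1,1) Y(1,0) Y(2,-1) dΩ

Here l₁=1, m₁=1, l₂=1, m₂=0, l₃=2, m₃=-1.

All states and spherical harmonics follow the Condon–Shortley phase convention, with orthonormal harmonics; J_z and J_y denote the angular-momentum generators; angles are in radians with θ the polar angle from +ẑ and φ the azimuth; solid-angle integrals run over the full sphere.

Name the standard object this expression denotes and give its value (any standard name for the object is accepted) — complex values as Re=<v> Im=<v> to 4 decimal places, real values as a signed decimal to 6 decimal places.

Gaunt coefficient, -0.218510

This is a Gaunt coefficient — the integral of a triple product of spherical harmonics over the sphere.
Checks pass: Σm=0; 4 even; l₃=2∈[0,2].
(2·1+1)(2·1+1)(2·2+1) = 45
Δ: 0! 2! 2! / 5! → 1/30
sum: t=0:+1/1 = 1/1
3j²(1 1 2; 0 0 0) = Δ·Π!·Σ² = 2/15  (sign +1)
sum: t=0:+1/2 = 1/2
3j²(1 1 2; 1 0 -1) = Δ·Π!·Σ² = 1/10  (sign -1)
combine: 4πI² = 45·2/15·1/10 = 3/5
take √, sign -1: I = -0.21850969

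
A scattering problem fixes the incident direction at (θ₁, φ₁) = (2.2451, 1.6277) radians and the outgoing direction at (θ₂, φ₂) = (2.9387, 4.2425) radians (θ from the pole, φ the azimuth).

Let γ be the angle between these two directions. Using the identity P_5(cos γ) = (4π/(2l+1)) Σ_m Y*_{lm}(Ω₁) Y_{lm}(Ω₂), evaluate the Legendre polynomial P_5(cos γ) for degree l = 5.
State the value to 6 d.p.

0.142304

Expand P_5 via completeness: Σ_{m} conj(Y_{5,m}) at Ω₁ times Y_{5,m} at Ω₂ —
  m=-5: Y*=-0.037890+0.129560i  Y=-0.000110-0.000108i  product +0.000018-0.000010i
  m=-4: Y*=-0.332387-0.076990i  Y=+0.000720-0.002258i  product -0.000413+0.000695i
  m=-3: Y*=+0.070264-0.407592i  Y=+0.021329-0.003467i  product +0.000086-0.008937i
  m=-2: Y*=+0.108700+0.012425i  Y=+0.074687+0.102216i  product +0.006848+0.012039i
  m=-1: Y*=+0.018018-0.316306i  Y=-0.201565+0.396917i  product +0.121915+0.070908i
  m=+0: Y*=+0.198164-0.000000i  Y=-0.667842+0.000000i  product -0.132342+0.000000i
  m=+1: Y*=-0.018018-0.316306i  Y=+0.201565+0.396917i  product +0.121915-0.070908i
  m=+2: Y*=+0.108700-0.012425i  Y=+0.074687-0.102216i  product +0.006848-0.012039i
  m=+3: Y*=-0.070264-0.407592i  Y=-0.021329-0.003467i  product +0.000086+0.008937i
  m=+4: Y*=-0.332387+0.076990i  Y=+0.000720+0.002258i  product -0.000413-0.000695i
  m=+5: Y*=+0.037890+0.129560i  Y=+0.000110-0.000108i  product +0.000018+0.000010i
Total Σ_m = +0.124566-0.000000i. Multiply by 1.142397: +0.142304-0.000000i. P_5(cos γ) = 0.142304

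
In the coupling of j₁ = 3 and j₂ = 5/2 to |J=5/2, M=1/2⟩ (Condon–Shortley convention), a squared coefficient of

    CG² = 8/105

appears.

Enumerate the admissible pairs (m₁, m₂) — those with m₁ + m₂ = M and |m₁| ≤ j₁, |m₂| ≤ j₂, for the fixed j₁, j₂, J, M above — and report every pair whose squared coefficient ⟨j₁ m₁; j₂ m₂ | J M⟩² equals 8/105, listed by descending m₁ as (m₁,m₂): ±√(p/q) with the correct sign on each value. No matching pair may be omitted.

(0,1/2): +√(8/105)

Admissible pairs with m₁+m₂ = M = 1/2: (-2,5/2), (-1,3/2), (0,1/2), (1,-1/2), (2,-3/2), (3,-5/2)
  (m₁,m₂)=(3,-5/2): CG² = 5/21, CG = +√(5/21)
  (m₁,m₂)=(2,-3/2): CG² = 1/14, CG = +√(1/14)
  (m₁,m₂)=(1,-1/2): CG² = 8/35, CG = −√(8/35)
  (m₁,m₂)=(0,1/2): CG² = 8/105, CG = +√(8/105)   ← matches the target
  (m₁,m₂)=(-1,3/2): CG² = 1/35, CG = +√(1/35)
  (m₁,m₂)=(-2,5/2): CG² = 5/14, CG = −√(5/14)
Pairs with CG² = 8/105: (0,1/2): +√(8/105)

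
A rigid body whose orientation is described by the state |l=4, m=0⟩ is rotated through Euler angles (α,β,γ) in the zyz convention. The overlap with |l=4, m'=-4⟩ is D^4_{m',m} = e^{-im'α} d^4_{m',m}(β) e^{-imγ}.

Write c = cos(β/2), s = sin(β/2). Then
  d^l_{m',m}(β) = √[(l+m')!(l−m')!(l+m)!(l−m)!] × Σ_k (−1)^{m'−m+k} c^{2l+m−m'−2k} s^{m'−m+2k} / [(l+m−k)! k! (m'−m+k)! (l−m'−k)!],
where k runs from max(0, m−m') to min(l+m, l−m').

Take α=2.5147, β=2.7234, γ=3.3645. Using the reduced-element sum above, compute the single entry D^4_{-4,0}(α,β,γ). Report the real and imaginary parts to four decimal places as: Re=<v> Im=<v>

First d^4_{-4,0}(β=2.7234), then the phase factors e^{-i(-4)α} and e^{-i(0)γ}:
c=cos(2.723400/2)=0.207576, s=sin(2.723400/2)=0.978219; N=√[1·40320·24·24]=4819.161753
k: max(0,(0)−(-4))=4 … min(4+(0),4−(-4))=4
  k=4: (−1)^0·4819.1618/(576)·0.2076^4·0.9782^4 = +0.014223
d^4_{-4,0}(2.7234) = +0.014223
D = (-0.805651-0.592390i)·(+0.014223)·(+1.000000+0.000000i) = -0.011459-0.008426i

Re=-0.0115 Im=-0.0084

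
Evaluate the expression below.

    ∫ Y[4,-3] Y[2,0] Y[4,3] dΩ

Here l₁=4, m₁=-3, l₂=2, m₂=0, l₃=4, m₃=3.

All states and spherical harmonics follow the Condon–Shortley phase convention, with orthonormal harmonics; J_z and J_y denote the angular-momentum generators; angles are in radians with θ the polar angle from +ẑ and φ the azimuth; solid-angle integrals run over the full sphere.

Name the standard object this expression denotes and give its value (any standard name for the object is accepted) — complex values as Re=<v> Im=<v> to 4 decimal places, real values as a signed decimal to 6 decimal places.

This is a Gaunt coefficient — the integral of a triple product of spherical harmonics over the sphere.
m-sum 0 ✓  L=10 even ✓  2≤4≤6 ✓
Π(2lᵢ+1) = 9×5×9 = 405
triangle coeff Δ(4,2,4) = 1/13860
Σ_t [0,2]: t=0:+1/192 t=1:−1/36 t=2:+1/192 = -5/288
(3j)²=20/693 [(4 2 4; 0 0 0)], sign=-1
Σ_t [1,2]: t=1:−1/720 t=2:+1/480 = 1/1440
(3j)²=7/1980 [(4 2 4; -3 0 3)], sign=-1
⇒ 4πI² = 5/121
I = (+1)√(5/121/(4π)) = 0.05734392

Gaunt coefficient, +0.057344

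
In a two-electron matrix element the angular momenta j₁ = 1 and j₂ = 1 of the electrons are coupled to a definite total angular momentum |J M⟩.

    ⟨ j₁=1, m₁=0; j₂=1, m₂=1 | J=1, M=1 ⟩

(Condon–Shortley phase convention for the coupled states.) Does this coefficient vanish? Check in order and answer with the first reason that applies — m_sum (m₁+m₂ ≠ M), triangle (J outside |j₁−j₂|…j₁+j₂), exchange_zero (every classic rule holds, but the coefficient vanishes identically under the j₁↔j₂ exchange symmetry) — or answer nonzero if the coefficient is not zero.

nonzero

m-sum: m₁+m₂ = 0+1 = 1, M = 1  ✓
triangle: |j₁−j₂| = 0 ≤ J = 1 ≤ j₁+j₂ = 2  ✓
exchange: j₁≠j₂ or m₁≠m₂ — the exchange symmetry imposes no constraint here
value check: CG = −√(1/2) = -0.707107 ≠ 0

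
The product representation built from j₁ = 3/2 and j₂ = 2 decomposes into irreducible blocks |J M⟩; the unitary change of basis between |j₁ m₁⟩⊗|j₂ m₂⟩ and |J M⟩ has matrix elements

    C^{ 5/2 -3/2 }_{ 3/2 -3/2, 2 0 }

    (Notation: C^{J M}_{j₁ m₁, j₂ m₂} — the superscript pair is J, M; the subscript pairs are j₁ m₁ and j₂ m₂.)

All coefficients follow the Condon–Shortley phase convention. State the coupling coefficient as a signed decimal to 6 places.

√[6·1!2!3!/7! · 0!3!2!2!1!4!] = √(288/35)
  +(−1)^1/∏(1,0,2,1,0,2)! = -1/4  (running -1/4)
⟨..|..⟩ = √(288/35)·(-1/4) = -0.717137

-0.717137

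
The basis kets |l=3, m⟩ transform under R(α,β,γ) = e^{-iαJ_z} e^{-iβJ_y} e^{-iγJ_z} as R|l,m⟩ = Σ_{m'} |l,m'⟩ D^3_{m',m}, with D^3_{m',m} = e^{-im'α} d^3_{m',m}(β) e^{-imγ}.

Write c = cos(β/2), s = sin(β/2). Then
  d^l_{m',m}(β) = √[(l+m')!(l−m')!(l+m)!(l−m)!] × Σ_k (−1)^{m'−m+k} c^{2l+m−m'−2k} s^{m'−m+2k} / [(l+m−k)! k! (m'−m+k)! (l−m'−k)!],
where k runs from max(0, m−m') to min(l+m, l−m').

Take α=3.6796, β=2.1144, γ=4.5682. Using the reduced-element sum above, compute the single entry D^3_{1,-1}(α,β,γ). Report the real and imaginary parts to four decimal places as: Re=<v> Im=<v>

Re=-0.2582 Im=-0.3179

D^3_{1,-1}(3.6796,2.1144,4.5682) = e^{-i·1·3.6796}·d^3_{1,-1}(2.1144)·e^{-i·-1·4.5682}. Compute d first:
With c≡cos(β/2)=0.491313 and s≡sin(β/2)=0.870983, N=[24·2·2·24]^{1/2}=48.000000
k: max(0,(-1)−(1))=0 … min(3+(-1),3−(1))=2
  k=0: (−1)^2·48.0000/(8)·0.4913^4·0.8710^2 = +0.265218
  k=1: (−1)^3·48.0000/(6)·0.4913^2·0.8710^4 = -1.111336
  k=2: (−1)^4·48.0000/(48)·0.4913^0·0.8710^6 = +0.436575
d^3_{1,-1}(2.1144) = +0.265218 -1.111336 +0.436575 = -0.409543
Attach z-rotation phases: D = e^{-i(1)(3.6796)}·(-0.409543)·e^{-i(-1)(4.5682)} = -0.258216-0.317883i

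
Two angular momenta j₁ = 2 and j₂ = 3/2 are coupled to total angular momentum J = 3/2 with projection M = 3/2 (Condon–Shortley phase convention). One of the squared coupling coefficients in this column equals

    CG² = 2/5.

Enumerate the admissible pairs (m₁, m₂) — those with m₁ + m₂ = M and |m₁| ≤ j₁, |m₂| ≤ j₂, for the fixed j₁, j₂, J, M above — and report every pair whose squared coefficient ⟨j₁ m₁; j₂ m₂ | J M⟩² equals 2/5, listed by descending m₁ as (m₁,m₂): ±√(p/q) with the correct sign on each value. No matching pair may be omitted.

(2,-1/2): +√(2/5); (1,1/2): −√(2/5)

Admissible pairs with m₁+m₂ = M = 3/2: (0,3/2), (1,1/2), (2,-1/2)
  (m₁,m₂)=(2,-1/2): CG² = 2/5, CG = +√(2/5)   ← matches the target
  (m₁,m₂)=(1,1/2): CG² = 2/5, CG = −√(2/5)   ← matches the target
  (m₁,m₂)=(0,3/2): CG² = 1/5, CG = +√(1/5)
Pairs with CG² = 2/5: (2,-1/2): +√(2/5); (1,1/2): −√(2/5)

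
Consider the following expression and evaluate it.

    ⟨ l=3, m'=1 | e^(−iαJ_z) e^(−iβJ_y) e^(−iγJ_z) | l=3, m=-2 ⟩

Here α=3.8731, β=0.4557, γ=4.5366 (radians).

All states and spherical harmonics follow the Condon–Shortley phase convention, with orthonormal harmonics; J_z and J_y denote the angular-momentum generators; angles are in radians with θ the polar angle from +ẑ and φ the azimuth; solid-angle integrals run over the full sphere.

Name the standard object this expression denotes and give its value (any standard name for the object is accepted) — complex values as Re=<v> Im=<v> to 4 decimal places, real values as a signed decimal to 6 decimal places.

This is a Wigner D-matrix element — the rotation-matrix element ⟨l m'| R(α,β,γ) |l m⟩ in the angular-momentum basis.
D^3_{1,-2}(3.8731,0.4557,4.5366) = e^{-i·1·3.8731}·d^3_{1,-2}(0.4557)·e^{-i·-2·4.5366}. Compute d first:
c=cos(0.455700/2)=0.974154, s=sin(0.455700/2)=0.225884; N=√[24·2·1·120]=75.894664
Admissible k: 0..1 (factorial args all ≥0)
  k=0: (−1)^3·75.8947/(12)·0.9742^3·0.2259^3 = -0.067386
  k=1: (−1)^4·75.8947/(24)·0.9742^1·0.2259^5 = +0.001812
d^3_{1,-2}(0.4557) = -0.067386 +0.001812 = -0.065574
Phases: e^{-i·(1)·3.8731}=-0.744168+0.667992i, e^{-i·(-2)·4.5366}=-0.938830+0.344380i ⇒ D=-0.030728+0.057929i

Wigner D-matrix element, Re=-0.0307 Im=0.0579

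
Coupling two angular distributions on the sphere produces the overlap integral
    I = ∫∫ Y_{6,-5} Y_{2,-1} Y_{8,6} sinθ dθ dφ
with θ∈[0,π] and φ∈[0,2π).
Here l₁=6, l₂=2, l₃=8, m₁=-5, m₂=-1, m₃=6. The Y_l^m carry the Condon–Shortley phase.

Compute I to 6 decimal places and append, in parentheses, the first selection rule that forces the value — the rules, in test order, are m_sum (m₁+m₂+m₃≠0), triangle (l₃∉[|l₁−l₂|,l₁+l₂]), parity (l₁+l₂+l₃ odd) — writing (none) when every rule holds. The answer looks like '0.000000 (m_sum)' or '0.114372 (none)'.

0.228971 (none)

Checks pass: Σm=0; 16 even; l₃=8∈[4,8].
(2·6+1)(2·2+1)(2·8+1) = 1105
Δ: 0! 12! 4! / 17! → 1/30940
sum: t=0:+1/2073600 = 1/2073600
3j²(6 2 8; 0 0 0) = Δ·Π!·Σ² = 28/1105  (sign +1)
sum: t=0:+1/239500800 = 1/239500800
3j²(6 2 8; -5 -1 6) = Δ·Π!·Σ² = 2/85  (sign +1)
combine: 4πI² = 1105·28/1105·2/85 = 56/85
take √, sign +1: I = 0.22897055
No selection rule forces the value: the integral is nonzero (none).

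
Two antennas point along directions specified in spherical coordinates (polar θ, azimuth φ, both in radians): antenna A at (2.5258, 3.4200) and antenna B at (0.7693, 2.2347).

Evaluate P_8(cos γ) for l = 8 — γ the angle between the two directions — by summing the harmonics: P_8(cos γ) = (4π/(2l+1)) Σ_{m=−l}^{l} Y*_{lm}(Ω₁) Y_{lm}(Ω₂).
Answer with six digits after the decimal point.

-0.221461

Term-by-term m-sum for l=8 (normalisation 4π/17 = 0.739198):
  m=-8: Y*=-0.003897+0.005059i  Y=+0.015931+0.023344i  product -0.000180-0.000010i
  m=-7: Y*=-0.013325+0.033551i  Y=-0.116502-0.007591i  product +0.001807-0.003808i
  m=-6: Y*=-0.012509+0.125120i  Y=+0.191531-0.214466i  product +0.024438+0.026647i
  m=-5: Y*=+0.053084+0.293788i  Y=+0.079853+0.444053i  product -0.126219+0.047032i
  m=-4: Y*=+0.208388+0.423618i  Y=-0.342834-0.181096i  product +0.005273-0.182969i
  m=-3: Y*=+0.275892+0.304851i  Y=-0.005910+0.002646i  product -0.002437-0.001072i
  m=-2: Y*=-0.017806-0.011085i  Y=+0.090136-0.363615i  product -0.005636+0.005475i
  m=-1: Y*=-0.397491-0.113615i  Y=+0.110100+0.140724i  product -0.027775-0.068446i
  m=+0: Y*=-0.117030-0.000000i  Y=+0.325888+0.000000i  product -0.038139-0.000000i
  m=+1: Y*=+0.397491-0.113615i  Y=-0.110100+0.140724i  product -0.027775+0.068446i
  m=+2: Y*=-0.017806+0.011085i  Y=+0.090136+0.363615i  product -0.005636-0.005475i
  m=+3: Y*=-0.275892+0.304851i  Y=+0.005910+0.002646i  product -0.002437+0.001072i
  m=+4: Y*=+0.208388-0.423618i  Y=-0.342834+0.181096i  product +0.005273+0.182969i
  m=+5: Y*=-0.053084+0.293788i  Y=-0.079853+0.444053i  product -0.126219-0.047032i
  m=+6: Y*=-0.012509-0.125120i  Y=+0.191531+0.214466i  product +0.024438-0.026647i
  m=+7: Y*=+0.013325+0.033551i  Y=+0.116502-0.007591i  product +0.001807+0.003808i
  m=+8: Y*=-0.003897-0.005059i  Y=+0.015931-0.023344i  product -0.000180+0.000010i
Total Σ_m = -0.299596-0.000000i. Multiply by 0.739198: -0.221461-0.000000i. P_8(cos γ) = -0.221461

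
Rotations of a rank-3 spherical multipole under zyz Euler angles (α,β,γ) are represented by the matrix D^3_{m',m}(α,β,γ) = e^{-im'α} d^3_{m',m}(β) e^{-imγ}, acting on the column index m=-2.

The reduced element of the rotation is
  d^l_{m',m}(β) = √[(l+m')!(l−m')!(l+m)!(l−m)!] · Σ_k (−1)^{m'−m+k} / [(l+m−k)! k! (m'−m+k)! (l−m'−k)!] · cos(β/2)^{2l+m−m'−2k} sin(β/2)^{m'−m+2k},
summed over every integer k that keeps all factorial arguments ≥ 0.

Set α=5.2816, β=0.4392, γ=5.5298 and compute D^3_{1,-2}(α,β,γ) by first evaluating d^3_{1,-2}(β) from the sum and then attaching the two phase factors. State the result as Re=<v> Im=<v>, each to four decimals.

Split into d^3_{1,-2}(β=0.4392) × two z-phases.
Half-angle: c=0.975985, s=0.217839. N=√(24·2·1·120)=75.894664
The bounds max(0,m−m')=0 and min(l+m,l−m')=1 give 2 terms
  k=0: (−1)^3·75.8947/(12)·0.9760^3·0.2178^3 = -0.060781
  k=1: (−1)^4·75.8947/(24)·0.9760^1·0.2178^5 = +0.001514
d^3_{1,-2}(0.4392) = -0.060781 +0.001514 = -0.059267
D = (+0.538968+0.842326i)·(-0.059267)·(+0.063982-0.997951i) = -0.051864+0.028683i

Re=-0.0519 Im=0.0287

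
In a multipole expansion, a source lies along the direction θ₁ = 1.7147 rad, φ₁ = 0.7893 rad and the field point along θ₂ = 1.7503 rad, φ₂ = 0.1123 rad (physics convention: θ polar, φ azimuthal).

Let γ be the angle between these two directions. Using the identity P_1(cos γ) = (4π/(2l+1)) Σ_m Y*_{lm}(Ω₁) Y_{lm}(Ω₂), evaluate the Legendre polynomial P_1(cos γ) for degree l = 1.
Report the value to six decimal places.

0.784609

Expand P_1 via completeness: Σ_{m} conj(Y_{1,m}) at Ω₁ times Y_{1,m} at Ω₂ —
  term(m=-1) = 0.09060 + 0.07282j   from Y*(Ω₁)=0.24083 + 0.24272j, Y(Ω₂)=0.33780 - 0.03810j
  term(m=+0) = 0.00611 + 0.00000j   from Y*(Ω₁)=-0.07007 + 0.00000j, Y(Ω₂)=-0.08724 + 0.00000j
  term(m=+1) = 0.09060 - 0.07282j   from Y*(Ω₁)=-0.24083 + 0.24272j, Y(Ω₂)=-0.33780 - 0.03810j
Accumulated sum 0.18731 + 0.00000j; after 4π/(2l+1) scaling, 0.78461 + 0.00000j ⇒ P_1 = 0.784609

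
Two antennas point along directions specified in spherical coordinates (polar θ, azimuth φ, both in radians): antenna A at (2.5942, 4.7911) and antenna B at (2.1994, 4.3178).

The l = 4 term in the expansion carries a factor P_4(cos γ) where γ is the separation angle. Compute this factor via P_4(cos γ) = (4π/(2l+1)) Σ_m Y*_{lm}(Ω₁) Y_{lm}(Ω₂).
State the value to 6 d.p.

Summing Y*_{l m}(θ₁,φ₁)·Y_{l m}(θ₂,φ₂) over m ∈ [−4, 4]; prefactor 4π/(2·4+1) = 1.396263:
  [-4]  conj(Y_{4,-4})(Ω₁) = (0.030875, 0.010055) ; Y_{4,-4}(Ω₂) = (-0.001432, 0.189410) ; Δ = (-0.001949, 0.005834)
  [-3]  conj(Y_{4,-3})(Ω₁) = (0.035251, -0.146499) ; Y_{4,-3}(Ω₂) = (-0.360670, 0.147004) ; Δ = (0.008822, 0.058020)
  [-2]  conj(Y_{4,-2})(Ω₁) = (-0.367275, -0.058300) ; Y_{4,-2}(Ω₂) = (-0.218973, -0.220635) ; Δ = (0.067560, 0.093800)
  [-1]  conj(Y_{4,-1})(Ω₁) = (-0.034780, 0.440955) ; Y_{4,-1}(Ω₂) = (-0.050140, 0.120406) ; Δ = (-0.051350, -0.026297)
  [+0]  conj(Y_{4,0})(Ω₁) = (-0.028252, -0.000000) ; Y_{4,0}(Ω₂) = (-0.337304, 0.000000) ; Δ = (0.009530, 0.000000)
  [+1]  conj(Y_{4,1})(Ω₁) = (0.034780, 0.440955) ; Y_{4,1}(Ω₂) = (0.050140, 0.120406) ; Δ = (-0.051350, 0.026297)
  [+2]  conj(Y_{4,2})(Ω₁) = (-0.367275, 0.058300) ; Y_{4,2}(Ω₂) = (-0.218973, 0.220635) ; Δ = (0.067560, -0.093800)
  [+3]  conj(Y_{4,3})(Ω₁) = (-0.035251, -0.146499) ; Y_{4,3}(Ω₂) = (0.360670, 0.147004) ; Δ = (0.008822, -0.058020)
  [+4]  conj(Y_{4,4})(Ω₁) = (0.030875, -0.010055) ; Y_{4,4}(Ω₂) = (-0.001432, -0.189410) ; Δ = (-0.001949, -0.005834)
Total Σ_m = (0.055698, -0.000000). Multiply by 1.396263: (0.077769, -0.000000). P_4(cos γ) = 0.077769

0.077769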